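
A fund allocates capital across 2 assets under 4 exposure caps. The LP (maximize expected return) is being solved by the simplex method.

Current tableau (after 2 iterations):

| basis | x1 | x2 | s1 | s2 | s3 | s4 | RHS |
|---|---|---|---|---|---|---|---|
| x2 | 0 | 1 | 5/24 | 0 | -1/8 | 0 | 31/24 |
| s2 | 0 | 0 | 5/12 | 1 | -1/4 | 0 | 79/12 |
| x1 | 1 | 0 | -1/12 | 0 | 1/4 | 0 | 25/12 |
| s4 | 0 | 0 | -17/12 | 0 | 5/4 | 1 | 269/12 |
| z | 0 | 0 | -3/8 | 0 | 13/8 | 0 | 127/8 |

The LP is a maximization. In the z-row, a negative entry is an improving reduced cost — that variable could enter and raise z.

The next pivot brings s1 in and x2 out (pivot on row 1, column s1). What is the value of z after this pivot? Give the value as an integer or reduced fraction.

Minimum ratio for s1: (31/24)/(5/24) = 31/5.
z changes by −(z-row coeff of s1)·ratio = −(-3/8)·(31/5) = 93/40.
New z = 127/8 + (93/40) = 91/5.

91/5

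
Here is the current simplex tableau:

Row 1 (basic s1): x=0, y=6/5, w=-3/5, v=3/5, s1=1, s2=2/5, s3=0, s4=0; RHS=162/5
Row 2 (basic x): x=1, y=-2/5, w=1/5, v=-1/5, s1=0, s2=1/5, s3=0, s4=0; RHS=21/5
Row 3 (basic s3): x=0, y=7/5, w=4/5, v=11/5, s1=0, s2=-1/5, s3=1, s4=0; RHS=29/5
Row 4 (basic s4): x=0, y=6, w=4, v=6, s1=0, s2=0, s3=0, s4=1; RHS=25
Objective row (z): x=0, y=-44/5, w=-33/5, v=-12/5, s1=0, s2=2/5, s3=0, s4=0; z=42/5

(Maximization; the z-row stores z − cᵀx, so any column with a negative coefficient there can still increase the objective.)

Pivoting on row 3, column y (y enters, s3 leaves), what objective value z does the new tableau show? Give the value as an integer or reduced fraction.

314/7

Minimum ratio for y: (29/5)/(7/5) = 29/7.
z changes by −(z-row coeff of y)·ratio = −(-44/5)·(29/7) = 1276/35.
New z = 42/5 + (1276/35) = 314/7.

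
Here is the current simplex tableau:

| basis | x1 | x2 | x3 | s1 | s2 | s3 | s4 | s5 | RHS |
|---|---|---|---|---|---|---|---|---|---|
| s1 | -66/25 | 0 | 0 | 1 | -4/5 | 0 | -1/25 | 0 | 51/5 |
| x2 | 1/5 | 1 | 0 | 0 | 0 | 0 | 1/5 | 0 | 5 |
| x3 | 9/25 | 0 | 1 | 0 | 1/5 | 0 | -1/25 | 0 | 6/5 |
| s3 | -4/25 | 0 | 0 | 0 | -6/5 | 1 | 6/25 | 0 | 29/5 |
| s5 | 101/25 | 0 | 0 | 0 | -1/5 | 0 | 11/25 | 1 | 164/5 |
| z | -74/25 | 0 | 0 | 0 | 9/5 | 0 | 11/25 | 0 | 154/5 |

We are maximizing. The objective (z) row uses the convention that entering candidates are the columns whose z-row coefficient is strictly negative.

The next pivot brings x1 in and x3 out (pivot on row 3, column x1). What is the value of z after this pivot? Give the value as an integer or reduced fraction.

122/3

Minimum ratio for x1: (6/5)/(9/25) = 10/3.
z changes by −(z-row coeff of x1)·ratio = −(-74/25)·(10/3) = 148/15.
New z = 154/5 + (148/15) = 122/3.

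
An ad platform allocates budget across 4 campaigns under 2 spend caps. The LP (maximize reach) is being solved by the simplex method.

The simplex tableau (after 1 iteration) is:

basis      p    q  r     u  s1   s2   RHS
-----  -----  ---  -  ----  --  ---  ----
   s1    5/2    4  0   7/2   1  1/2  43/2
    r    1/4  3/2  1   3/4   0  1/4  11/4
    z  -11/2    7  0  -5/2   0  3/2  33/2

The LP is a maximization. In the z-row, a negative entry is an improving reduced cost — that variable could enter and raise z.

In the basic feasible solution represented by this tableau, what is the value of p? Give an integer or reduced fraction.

0

p is nonbasic (not in the basis column), so its value in the current BFS is 0.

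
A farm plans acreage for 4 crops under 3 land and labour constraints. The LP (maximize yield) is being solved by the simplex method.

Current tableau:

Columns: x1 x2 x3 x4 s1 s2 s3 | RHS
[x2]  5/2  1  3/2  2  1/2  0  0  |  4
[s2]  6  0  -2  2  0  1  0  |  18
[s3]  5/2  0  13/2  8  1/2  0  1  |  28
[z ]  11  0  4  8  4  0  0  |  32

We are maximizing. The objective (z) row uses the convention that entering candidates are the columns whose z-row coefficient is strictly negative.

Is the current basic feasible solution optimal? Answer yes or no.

No objective-row coefficient is strictly negative, so no entering variable exists; the tableau is optimal.

yes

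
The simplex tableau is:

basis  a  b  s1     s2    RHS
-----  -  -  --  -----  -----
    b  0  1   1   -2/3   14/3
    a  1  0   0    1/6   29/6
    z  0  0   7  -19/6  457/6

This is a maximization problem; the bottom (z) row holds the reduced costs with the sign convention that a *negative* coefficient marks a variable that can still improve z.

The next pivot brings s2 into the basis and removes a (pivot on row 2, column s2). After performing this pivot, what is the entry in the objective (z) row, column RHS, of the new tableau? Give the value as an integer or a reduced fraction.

168

Pivot element is row 2, column s2: 1/6.
Normalize row 2: new (row 2, RHS) = (29/6)/(1/6) = 29.
z-row ← z-row − (-19/6)·(new row 2): 457/6 − (-19/6)·29 = 168.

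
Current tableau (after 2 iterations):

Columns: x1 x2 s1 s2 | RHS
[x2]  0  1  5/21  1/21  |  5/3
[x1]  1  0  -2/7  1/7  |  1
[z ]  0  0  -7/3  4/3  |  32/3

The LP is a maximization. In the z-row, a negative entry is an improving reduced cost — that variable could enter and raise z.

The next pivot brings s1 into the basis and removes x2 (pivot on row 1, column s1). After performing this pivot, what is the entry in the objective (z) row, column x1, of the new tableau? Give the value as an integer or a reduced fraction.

0

Pivot element is row 1, column s1: 5/21.
Normalize row 1: new (row 1, x1) = 0/(5/21) = 0.
z-row ← z-row − (-7/3)·(new row 1): 0 − (-7/3)·0 = 0.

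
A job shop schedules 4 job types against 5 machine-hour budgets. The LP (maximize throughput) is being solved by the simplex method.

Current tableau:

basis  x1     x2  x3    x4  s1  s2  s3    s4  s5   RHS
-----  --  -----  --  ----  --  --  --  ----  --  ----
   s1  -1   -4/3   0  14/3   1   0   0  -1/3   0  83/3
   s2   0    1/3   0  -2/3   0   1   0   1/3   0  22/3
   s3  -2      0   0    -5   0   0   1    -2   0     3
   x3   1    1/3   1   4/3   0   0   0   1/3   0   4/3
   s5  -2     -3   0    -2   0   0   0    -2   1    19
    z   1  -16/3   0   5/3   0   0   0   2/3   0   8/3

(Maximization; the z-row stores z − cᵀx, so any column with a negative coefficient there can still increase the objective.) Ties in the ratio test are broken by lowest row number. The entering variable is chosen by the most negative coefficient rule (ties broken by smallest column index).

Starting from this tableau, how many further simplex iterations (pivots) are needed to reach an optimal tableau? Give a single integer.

1

pivot: x2 in, x3 out → z = 24
No improving column remains; optimal.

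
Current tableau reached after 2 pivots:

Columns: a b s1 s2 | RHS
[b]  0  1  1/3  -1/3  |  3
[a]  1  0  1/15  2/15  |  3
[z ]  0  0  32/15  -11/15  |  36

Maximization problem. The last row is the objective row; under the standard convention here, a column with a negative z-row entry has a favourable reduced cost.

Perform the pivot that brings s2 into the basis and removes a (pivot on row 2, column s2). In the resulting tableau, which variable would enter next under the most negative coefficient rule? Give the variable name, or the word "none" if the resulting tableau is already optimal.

Pivot element 2/15. New z-row = old z-row − (-11/15)·(row 2/(2/15)).
Updated z-row coefficients: a: 11/2, b: 0, s1: 5/2, s2: 0.
No coefficient is strictly negative; the tableau after this pivot is optimal.

none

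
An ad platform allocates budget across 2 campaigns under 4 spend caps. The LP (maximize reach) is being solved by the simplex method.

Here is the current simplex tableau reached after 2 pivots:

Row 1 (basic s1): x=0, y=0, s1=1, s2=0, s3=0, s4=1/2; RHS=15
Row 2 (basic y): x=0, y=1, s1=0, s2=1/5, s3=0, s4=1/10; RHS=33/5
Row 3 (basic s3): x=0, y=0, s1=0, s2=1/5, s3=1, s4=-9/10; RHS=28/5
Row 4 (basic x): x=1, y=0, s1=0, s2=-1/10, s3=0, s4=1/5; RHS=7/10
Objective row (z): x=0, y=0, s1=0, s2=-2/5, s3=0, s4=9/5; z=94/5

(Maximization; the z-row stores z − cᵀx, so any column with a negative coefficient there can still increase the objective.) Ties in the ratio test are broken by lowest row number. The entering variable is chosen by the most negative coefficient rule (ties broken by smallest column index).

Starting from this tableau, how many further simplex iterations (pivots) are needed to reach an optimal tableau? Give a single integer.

pivot: s2 in, s3 out → z = 30
No improving column remains; optimal.

1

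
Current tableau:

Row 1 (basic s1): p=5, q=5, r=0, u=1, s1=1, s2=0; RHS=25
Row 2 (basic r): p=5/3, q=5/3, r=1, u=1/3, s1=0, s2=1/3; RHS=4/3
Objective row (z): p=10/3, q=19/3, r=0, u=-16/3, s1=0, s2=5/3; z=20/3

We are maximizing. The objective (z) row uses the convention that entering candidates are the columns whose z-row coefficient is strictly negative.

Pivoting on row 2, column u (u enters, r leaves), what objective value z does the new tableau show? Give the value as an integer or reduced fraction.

28

Minimum ratio for u: (4/3)/(1/3) = 4.
z changes by −(z-row coeff of u)·ratio = −(-16/3)·4 = 64/3.
New z = 20/3 + (64/3) = 28.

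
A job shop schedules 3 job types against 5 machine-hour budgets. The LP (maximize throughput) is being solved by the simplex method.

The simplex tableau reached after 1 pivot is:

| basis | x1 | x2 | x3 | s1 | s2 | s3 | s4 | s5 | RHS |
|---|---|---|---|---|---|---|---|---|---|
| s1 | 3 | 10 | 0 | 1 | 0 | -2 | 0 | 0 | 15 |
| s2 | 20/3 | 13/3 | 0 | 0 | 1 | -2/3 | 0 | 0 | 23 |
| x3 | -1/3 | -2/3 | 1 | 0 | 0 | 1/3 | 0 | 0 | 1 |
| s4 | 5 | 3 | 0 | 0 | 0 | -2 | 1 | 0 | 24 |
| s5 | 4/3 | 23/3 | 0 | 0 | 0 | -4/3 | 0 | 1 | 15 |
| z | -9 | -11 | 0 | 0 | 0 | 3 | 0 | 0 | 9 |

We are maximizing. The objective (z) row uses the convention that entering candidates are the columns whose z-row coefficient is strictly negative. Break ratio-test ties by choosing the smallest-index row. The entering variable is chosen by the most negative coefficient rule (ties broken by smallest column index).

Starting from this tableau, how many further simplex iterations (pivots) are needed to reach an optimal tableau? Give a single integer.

2

pivot: x2 in, s1 out → z = 51/2
pivot: x1 in, s2 out → z = 6927/161
No improving column remains; optimal.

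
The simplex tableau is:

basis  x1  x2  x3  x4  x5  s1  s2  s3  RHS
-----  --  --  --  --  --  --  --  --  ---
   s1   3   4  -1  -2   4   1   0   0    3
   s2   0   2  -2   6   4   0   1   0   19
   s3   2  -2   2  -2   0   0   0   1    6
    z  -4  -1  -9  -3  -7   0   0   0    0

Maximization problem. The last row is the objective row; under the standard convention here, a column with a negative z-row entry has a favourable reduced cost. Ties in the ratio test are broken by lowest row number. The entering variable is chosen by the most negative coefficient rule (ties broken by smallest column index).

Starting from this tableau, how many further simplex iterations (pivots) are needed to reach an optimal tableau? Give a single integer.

pivot: x3 in, s3 out → z = 27
pivot: x4 in, s2 out → z = 102
pivot: x2 in, s1 out → z = 369/2
No improving column remains; optimal.

3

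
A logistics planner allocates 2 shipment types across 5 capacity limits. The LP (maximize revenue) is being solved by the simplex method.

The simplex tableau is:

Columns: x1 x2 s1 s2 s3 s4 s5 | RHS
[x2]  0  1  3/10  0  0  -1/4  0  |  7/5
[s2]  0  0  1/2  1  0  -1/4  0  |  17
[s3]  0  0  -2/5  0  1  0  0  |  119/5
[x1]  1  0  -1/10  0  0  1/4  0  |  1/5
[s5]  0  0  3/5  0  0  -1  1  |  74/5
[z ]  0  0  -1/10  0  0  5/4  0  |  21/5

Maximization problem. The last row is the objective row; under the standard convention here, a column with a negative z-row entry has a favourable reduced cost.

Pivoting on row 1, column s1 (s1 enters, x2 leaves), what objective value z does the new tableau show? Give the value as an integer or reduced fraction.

Minimum ratio for s1: (7/5)/(3/10) = 14/3.
z changes by −(z-row coeff of s1)·ratio = −(-1/10)·(14/3) = 7/15.
New z = 21/5 + (7/15) = 14/3.

14/3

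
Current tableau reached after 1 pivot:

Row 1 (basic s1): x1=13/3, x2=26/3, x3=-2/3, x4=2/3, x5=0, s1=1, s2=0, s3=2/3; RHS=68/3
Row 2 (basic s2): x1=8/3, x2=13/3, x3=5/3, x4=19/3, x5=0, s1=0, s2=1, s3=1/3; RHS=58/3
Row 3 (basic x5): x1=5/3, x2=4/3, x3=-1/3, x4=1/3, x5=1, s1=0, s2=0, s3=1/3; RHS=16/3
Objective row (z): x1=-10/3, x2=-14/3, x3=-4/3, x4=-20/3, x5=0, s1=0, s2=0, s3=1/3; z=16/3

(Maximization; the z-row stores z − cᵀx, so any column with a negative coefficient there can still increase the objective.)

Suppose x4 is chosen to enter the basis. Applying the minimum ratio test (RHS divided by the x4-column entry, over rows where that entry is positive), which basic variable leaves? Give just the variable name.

Ratios: row 1 (s1): (68/3)/(2/3) = 34; row 2 (s2): (58/3)/(19/3) = 58/19; row 3 (x5): (16/3)/(1/3) = 16.
Minimum ratio 58/19 is in the s2 row, so s2 leaves.

s2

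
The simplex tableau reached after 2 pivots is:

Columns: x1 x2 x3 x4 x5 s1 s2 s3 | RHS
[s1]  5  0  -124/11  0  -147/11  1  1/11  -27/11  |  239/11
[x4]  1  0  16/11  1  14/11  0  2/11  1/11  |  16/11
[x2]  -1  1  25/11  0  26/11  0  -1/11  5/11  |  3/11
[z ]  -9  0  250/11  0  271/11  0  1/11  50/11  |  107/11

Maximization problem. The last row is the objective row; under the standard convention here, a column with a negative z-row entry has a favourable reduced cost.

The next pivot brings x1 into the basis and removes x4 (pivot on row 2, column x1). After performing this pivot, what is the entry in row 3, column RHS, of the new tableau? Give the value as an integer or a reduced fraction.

Pivot element is row 2, column x1: 1.
Normalize row 2: new (row 2, RHS) = (16/11)/1 = 16/11.
row 3 ← row 3 − (-1)·(new row 2): 3/11 − (-1)·(16/11) = 19/11.

19/11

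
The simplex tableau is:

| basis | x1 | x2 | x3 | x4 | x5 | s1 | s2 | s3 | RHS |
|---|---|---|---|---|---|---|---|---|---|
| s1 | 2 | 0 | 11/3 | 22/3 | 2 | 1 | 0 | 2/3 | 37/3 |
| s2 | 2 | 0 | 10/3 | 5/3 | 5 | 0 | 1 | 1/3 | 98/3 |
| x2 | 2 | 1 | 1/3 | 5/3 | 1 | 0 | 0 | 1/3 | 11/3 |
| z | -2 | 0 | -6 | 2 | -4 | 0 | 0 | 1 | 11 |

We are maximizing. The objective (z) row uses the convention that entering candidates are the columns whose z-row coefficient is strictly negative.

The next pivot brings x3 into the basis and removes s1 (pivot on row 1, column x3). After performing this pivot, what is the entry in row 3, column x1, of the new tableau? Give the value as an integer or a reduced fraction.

Pivot element is row 1, column x3: 11/3.
Normalize row 1: new (row 1, x1) = 2/(11/3) = 6/11.
row 3 ← row 3 − (1/3)·(new row 1): 2 − (1/3)·(6/11) = 20/11.

20/11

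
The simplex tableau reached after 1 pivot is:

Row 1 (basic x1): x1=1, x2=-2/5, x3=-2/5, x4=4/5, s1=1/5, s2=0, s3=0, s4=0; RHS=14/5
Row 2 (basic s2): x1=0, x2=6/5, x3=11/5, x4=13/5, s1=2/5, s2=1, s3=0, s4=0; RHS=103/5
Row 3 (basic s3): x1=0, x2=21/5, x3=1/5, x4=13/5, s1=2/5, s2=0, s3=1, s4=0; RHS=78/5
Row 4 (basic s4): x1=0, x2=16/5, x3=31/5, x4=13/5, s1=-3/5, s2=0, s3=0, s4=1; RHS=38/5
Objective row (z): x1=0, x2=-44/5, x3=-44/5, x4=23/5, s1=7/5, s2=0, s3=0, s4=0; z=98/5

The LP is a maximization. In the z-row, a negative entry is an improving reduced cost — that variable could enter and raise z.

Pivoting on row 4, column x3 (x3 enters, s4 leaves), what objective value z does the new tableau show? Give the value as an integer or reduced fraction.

942/31

Minimum ratio for x3: (38/5)/(31/5) = 38/31.
z changes by −(z-row coeff of x3)·ratio = −(-44/5)·(38/31) = 1672/155.
New z = 98/5 + (1672/155) = 942/31.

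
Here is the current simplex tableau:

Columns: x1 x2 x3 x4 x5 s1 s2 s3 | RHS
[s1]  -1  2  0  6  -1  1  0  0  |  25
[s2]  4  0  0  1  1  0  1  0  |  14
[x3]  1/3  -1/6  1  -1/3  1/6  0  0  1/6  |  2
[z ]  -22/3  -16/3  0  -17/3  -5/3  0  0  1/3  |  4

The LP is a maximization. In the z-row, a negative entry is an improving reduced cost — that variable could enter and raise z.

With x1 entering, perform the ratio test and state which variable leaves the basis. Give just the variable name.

Ratios: row 1 (s1): entry -1 ≤ 0, skip; row 2 (s2): 14/4 = 7/2; row 3 (x3): 2/(1/3) = 6.
Minimum ratio 7/2 is in the s2 row, so s2 leaves.

s2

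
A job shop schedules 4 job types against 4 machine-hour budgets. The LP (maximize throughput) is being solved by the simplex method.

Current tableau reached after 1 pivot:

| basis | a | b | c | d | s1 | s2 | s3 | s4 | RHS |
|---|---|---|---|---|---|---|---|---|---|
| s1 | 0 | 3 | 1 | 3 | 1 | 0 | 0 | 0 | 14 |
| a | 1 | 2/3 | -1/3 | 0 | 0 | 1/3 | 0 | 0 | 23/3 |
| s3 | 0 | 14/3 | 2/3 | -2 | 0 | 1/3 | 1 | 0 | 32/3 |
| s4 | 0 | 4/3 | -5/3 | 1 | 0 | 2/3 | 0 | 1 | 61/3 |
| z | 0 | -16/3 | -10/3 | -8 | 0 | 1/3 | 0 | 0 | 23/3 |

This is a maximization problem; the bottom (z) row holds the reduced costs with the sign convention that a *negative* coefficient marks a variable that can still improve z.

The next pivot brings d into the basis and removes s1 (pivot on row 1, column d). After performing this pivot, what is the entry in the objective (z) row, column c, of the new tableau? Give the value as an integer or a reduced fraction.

Pivot element is row 1, column d: 3.
Normalize row 1: new (row 1, c) = 1/3 = 1/3.
z-row ← z-row − (-8)·(new row 1): -10/3 − (-8)·(1/3) = -2/3.

-2/3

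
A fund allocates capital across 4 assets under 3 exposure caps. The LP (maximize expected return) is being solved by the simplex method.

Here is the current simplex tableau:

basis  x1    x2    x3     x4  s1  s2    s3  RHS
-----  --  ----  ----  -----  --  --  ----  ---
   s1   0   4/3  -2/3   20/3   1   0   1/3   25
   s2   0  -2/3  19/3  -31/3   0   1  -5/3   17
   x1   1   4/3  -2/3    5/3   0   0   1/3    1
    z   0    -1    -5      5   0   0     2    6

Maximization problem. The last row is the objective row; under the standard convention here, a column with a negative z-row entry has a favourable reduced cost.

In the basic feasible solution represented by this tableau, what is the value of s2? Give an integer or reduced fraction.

s2 is basic (row 2); its value is the RHS of that row: 17.

17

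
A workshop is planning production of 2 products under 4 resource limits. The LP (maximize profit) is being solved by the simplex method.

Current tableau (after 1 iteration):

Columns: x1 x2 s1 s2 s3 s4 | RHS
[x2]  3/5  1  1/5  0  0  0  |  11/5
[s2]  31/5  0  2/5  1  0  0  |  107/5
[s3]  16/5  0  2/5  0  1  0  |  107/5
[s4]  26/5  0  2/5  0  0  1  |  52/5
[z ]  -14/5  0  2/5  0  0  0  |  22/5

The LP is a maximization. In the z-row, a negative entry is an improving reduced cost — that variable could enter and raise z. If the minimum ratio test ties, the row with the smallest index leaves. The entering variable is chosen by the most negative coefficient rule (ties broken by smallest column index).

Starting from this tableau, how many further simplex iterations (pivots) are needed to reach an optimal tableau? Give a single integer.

1

pivot: x1 in, s4 out → z = 10
No improving column remains; optimal.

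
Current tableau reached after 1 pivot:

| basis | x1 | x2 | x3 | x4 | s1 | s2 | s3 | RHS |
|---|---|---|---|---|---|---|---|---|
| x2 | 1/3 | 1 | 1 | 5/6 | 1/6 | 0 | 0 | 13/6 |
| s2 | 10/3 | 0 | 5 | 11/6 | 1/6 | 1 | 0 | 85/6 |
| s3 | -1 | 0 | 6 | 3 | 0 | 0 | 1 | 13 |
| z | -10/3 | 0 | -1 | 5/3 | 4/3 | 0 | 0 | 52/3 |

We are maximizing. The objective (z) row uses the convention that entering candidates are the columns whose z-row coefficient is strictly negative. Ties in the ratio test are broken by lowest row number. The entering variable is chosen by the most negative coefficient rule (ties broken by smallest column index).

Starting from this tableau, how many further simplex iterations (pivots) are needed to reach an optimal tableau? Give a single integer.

1

pivot: x1 in, s2 out → z = 63/2
No improving column remains; optimal.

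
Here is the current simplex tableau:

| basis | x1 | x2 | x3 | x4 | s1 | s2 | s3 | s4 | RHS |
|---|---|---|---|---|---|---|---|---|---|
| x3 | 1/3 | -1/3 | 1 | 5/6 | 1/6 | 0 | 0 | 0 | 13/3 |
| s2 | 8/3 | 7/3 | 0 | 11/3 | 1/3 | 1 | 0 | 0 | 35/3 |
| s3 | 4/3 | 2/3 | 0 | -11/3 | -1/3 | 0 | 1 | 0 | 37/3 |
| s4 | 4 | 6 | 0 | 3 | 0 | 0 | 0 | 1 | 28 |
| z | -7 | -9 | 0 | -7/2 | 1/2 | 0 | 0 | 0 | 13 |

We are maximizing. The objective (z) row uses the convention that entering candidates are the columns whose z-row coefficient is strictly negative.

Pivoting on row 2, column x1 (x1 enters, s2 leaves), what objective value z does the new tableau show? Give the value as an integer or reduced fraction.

349/8

Minimum ratio for x1: (35/3)/(8/3) = 35/8.
z changes by −(z-row coeff of x1)·ratio = −(-7)·(35/8) = 245/8.
New z = 13 + (245/8) = 349/8.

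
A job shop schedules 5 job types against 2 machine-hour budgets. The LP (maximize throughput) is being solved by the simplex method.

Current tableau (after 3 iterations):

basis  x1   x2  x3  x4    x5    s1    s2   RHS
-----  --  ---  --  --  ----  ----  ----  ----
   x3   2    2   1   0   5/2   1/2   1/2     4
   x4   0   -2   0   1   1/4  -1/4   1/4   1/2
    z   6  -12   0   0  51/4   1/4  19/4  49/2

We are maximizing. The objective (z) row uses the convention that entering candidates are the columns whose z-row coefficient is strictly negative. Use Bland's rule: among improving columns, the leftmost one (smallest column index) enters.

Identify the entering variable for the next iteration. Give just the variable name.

x2

Objective-row coefficients: x1: 6, x2: -12, x3: 0, x4: 0, x5: 51/4, s1: 1/4, s2: 19/4.
Improving columns: x2. Bland's rule picks the smallest column index → x2.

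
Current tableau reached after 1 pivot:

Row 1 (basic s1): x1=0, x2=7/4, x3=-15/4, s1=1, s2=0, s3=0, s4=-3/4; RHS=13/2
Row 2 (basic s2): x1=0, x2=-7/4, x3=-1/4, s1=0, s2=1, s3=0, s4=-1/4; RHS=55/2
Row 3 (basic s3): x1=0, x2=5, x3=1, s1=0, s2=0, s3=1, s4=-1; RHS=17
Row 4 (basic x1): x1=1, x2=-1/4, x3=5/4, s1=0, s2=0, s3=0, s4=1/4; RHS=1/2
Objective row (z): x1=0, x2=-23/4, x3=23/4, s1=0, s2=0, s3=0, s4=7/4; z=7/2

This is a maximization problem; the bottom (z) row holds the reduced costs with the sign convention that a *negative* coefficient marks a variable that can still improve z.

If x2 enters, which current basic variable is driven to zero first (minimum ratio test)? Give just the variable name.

s3

Ratios: row 1 (s1): (13/2)/(7/4) = 26/7; row 2 (s2): entry -7/4 ≤ 0, skip; row 3 (s3): 17/5 = 17/5; row 4 (x1): entry -1/4 ≤ 0, skip.
Minimum ratio 17/5 is in the s3 row, so s3 leaves.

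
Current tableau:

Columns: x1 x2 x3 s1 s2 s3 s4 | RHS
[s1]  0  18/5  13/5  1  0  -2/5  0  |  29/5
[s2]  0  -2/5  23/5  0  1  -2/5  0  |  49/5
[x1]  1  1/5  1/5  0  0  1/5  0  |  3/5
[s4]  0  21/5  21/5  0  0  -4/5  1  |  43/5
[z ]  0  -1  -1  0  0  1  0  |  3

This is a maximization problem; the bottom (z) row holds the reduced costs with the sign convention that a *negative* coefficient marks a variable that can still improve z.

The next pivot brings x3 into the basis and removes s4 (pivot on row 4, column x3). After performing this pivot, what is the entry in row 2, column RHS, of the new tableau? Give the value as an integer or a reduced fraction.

Pivot element is row 4, column x3: 21/5.
Normalize row 4: new (row 4, RHS) = (43/5)/(21/5) = 43/21.
row 2 ← row 2 − (23/5)·(new row 4): 49/5 − (23/5)·(43/21) = 8/21.

8/21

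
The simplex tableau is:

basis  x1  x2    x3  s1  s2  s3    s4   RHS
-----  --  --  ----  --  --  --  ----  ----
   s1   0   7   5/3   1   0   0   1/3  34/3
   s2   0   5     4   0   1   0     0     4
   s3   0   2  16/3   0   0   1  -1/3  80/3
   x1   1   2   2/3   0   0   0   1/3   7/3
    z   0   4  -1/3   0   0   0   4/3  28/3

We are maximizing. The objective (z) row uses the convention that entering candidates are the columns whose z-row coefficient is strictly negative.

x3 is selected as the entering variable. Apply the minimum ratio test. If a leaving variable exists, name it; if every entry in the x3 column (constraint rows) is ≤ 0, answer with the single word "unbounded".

Ratios: row 1 (s1): (34/3)/(5/3) = 34/5; row 2 (s2): 4/4 = 1; row 3 (s3): (80/3)/(16/3) = 5; row 4 (x1): (7/3)/(2/3) = 7/2.
Minimum ratio is in the s2 row, so s2 leaves.

s2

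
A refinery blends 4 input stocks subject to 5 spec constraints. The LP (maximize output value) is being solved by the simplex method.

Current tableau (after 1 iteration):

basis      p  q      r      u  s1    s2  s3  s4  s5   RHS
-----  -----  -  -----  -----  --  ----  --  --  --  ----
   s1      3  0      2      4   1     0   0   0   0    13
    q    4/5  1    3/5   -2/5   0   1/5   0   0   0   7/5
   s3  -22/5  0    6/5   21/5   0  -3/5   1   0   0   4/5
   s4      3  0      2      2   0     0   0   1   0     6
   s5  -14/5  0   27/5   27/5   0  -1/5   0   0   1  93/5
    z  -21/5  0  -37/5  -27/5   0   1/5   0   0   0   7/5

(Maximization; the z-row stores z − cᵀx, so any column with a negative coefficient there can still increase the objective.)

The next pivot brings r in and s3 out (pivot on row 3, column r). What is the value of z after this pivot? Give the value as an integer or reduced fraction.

19/3

Minimum ratio for r: (4/5)/(6/5) = 2/3.
z changes by −(z-row coeff of r)·ratio = −(-37/5)·(2/3) = 74/15.
New z = 7/5 + (74/15) = 19/3.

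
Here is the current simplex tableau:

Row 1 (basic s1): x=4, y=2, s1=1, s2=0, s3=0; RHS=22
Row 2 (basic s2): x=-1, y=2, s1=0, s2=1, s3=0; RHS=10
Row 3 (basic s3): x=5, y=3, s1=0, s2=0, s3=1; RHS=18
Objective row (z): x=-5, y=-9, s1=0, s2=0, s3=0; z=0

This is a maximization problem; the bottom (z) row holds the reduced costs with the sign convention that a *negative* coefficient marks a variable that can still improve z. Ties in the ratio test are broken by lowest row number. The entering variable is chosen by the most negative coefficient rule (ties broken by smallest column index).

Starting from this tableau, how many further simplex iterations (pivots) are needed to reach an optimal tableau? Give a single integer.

pivot: y in, s2 out → z = 45
pivot: x in, s3 out → z = 642/13
No improving column remains; optimal.

2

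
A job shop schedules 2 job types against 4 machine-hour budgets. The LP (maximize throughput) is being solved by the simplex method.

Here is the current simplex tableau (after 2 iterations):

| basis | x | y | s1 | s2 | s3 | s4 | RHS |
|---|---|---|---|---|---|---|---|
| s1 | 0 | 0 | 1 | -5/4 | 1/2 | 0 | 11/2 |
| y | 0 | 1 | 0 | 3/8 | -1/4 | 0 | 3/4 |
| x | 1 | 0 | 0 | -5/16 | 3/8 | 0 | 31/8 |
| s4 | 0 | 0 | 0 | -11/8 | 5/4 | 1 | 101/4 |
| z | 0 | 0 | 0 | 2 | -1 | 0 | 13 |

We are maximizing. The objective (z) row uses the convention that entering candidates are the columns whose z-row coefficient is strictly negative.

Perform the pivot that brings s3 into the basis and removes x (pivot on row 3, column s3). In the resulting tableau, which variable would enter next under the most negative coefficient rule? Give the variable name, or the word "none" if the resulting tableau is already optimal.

none

Pivot element 3/8. New z-row = old z-row − (-1)·(row 3/(3/8)).
Updated z-row coefficients: x: 8/3, y: 0, s1: 0, s2: 7/6, s3: 0, s4: 0.
No coefficient is strictly negative; the tableau after this pivot is optimal.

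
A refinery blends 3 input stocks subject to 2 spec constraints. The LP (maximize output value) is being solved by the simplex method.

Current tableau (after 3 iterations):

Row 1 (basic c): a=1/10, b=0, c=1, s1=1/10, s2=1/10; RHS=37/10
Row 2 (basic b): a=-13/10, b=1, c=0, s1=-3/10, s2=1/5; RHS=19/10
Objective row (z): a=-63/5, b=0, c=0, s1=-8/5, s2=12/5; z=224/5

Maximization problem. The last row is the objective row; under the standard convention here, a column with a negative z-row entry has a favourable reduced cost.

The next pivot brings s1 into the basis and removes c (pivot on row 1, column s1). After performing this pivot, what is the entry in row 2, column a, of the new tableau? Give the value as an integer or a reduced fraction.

Pivot element is row 1, column s1: 1/10.
Normalize row 1: new (row 1, a) = (1/10)/(1/10) = 1.
row 2 ← row 2 − (-3/10)·(new row 1): -13/10 − (-3/10)·1 = -1.

-1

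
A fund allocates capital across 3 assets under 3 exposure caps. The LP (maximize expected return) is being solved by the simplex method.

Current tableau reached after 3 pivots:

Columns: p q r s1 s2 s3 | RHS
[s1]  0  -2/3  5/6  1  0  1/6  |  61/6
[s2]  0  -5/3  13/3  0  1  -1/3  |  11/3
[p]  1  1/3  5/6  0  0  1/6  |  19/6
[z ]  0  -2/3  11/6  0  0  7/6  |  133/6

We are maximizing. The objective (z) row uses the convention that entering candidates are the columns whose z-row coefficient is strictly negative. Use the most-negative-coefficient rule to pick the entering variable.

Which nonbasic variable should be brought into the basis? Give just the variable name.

Objective-row coefficients: p: 0, q: -2/3, r: 11/6, s1: 0, s2: 0, s3: 7/6.
The most negative is -2/3 in column q, so q enters.

q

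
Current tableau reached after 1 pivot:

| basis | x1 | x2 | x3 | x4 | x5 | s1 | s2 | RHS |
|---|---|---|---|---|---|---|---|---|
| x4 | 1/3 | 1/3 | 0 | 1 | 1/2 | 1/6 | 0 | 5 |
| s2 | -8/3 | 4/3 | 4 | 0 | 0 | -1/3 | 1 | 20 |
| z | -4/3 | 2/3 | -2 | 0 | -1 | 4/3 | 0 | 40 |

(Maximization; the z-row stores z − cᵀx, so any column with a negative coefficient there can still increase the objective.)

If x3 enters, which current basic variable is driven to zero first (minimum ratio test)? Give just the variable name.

Ratios: row 1 (x4): entry 0 ≤ 0, skip; row 2 (s2): 20/4 = 5.
Minimum ratio 5 is in the s2 row, so s2 leaves.

s2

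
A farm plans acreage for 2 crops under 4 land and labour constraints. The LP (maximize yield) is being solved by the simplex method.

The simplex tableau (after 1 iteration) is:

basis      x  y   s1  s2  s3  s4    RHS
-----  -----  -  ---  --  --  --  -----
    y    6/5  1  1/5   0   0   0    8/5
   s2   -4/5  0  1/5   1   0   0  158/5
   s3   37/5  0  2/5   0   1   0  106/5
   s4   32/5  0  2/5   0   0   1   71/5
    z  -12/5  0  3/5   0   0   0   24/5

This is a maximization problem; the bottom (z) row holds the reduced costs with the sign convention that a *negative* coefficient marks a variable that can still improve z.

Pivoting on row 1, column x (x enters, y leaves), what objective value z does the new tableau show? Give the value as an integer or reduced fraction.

Minimum ratio for x: (8/5)/(6/5) = 4/3.
z changes by −(z-row coeff of x)·ratio = −(-12/5)·(4/3) = 16/5.
New z = 24/5 + (16/5) = 8.

8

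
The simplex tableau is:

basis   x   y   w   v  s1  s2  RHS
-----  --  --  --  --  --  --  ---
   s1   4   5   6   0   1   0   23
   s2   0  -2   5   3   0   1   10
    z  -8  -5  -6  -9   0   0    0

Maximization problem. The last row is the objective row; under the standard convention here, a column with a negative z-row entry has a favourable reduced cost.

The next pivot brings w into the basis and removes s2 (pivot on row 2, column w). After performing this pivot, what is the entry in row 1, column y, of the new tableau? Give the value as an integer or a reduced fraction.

37/5

Pivot element is row 2, column w: 5.
Normalize row 2: new (row 2, y) = (-2)/5 = -2/5.
row 1 ← row 1 − 6·(new row 2): 5 − 6·(-2/5) = 37/5.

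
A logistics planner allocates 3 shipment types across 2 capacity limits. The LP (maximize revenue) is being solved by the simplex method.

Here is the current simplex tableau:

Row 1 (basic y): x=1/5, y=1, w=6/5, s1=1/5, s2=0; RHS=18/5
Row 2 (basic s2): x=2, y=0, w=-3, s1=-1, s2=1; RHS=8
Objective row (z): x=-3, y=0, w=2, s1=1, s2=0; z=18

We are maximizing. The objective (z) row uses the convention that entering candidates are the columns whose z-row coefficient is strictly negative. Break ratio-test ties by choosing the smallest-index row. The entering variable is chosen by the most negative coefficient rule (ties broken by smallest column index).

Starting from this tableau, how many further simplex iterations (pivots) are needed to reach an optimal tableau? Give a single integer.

pivot: x in, s2 out → z = 30
pivot: w in, y out → z = 104/3
No improving column remains; optimal.

2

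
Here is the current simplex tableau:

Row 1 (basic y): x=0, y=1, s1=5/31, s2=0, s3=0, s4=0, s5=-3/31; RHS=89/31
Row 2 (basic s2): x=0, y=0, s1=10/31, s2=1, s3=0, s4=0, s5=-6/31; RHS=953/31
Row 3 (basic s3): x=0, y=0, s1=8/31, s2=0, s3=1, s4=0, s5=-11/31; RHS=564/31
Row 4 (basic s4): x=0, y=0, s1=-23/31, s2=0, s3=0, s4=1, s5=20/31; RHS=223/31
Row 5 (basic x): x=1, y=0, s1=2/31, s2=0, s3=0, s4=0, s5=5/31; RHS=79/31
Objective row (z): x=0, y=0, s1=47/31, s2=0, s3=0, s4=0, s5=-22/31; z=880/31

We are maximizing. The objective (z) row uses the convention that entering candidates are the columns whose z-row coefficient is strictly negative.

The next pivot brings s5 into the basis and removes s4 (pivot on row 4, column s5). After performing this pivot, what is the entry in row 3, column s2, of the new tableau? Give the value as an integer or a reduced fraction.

Pivot element is row 4, column s5: 20/31.
Normalize row 4: new (row 4, s2) = 0/(20/31) = 0.
row 3 ← row 3 − (-11/31)·(new row 4): 0 − (-11/31)·0 = 0.

0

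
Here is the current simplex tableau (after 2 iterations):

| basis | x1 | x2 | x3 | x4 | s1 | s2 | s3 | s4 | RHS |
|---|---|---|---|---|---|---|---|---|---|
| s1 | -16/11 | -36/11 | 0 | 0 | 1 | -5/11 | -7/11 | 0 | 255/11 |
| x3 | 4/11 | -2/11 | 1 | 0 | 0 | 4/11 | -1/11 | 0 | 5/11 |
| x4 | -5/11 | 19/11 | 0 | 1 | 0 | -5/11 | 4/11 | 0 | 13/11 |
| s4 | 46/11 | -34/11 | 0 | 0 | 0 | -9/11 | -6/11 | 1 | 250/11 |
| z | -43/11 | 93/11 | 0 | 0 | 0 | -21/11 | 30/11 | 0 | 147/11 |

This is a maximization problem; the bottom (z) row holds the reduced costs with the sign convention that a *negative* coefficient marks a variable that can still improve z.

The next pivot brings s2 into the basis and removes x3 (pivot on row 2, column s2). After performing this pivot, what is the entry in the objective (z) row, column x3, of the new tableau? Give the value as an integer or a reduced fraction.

Pivot element is row 2, column s2: 4/11.
Normalize row 2: new (row 2, x3) = 1/(4/11) = 11/4.
z-row ← z-row − (-21/11)·(new row 2): 0 − (-21/11)·(11/4) = 21/4.

21/4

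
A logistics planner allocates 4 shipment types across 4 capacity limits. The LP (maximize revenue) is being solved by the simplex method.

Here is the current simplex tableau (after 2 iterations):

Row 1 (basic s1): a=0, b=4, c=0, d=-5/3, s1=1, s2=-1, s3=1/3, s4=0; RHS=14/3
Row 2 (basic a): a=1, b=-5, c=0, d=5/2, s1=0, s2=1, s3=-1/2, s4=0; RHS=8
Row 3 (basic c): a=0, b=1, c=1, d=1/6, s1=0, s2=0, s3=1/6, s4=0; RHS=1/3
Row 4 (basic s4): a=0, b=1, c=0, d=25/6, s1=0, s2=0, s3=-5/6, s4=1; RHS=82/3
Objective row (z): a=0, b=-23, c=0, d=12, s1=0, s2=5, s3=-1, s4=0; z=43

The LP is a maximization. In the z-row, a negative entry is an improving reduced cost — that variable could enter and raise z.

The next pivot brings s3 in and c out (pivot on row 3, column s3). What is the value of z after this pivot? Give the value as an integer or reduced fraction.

Minimum ratio for s3: (1/3)/(1/6) = 2.
z changes by −(z-row coeff of s3)·ratio = −(-1)·2 = 2.
New z = 43 + 2 = 45.

45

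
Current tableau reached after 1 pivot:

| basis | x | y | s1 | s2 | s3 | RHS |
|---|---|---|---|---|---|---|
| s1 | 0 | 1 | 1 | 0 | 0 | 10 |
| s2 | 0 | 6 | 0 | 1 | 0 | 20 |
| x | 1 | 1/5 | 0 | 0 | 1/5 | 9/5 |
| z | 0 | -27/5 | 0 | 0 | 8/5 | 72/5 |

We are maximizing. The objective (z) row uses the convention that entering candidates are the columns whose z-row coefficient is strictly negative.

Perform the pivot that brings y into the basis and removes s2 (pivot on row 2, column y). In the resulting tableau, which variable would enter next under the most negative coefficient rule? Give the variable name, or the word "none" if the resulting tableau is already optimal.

Pivot element 6. New z-row = old z-row − (-27/5)·(row 2/6).
Updated z-row coefficients: x: 0, y: 0, s1: 0, s2: 9/10, s3: 8/5.
No coefficient is strictly negative; the tableau after this pivot is optimal.

none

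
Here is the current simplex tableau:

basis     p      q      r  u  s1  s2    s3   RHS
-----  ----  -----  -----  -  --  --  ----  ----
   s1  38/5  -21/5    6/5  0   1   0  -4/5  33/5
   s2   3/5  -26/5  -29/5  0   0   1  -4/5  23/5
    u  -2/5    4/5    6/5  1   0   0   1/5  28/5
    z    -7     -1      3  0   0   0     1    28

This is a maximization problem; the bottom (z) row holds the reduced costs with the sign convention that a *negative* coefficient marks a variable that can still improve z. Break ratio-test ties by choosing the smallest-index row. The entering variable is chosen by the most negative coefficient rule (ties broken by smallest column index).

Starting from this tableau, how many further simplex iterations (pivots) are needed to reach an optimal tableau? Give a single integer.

2

pivot: p in, s1 out → z = 1295/38
pivot: q in, u out → z = 925/11
No improving column remains; optimal.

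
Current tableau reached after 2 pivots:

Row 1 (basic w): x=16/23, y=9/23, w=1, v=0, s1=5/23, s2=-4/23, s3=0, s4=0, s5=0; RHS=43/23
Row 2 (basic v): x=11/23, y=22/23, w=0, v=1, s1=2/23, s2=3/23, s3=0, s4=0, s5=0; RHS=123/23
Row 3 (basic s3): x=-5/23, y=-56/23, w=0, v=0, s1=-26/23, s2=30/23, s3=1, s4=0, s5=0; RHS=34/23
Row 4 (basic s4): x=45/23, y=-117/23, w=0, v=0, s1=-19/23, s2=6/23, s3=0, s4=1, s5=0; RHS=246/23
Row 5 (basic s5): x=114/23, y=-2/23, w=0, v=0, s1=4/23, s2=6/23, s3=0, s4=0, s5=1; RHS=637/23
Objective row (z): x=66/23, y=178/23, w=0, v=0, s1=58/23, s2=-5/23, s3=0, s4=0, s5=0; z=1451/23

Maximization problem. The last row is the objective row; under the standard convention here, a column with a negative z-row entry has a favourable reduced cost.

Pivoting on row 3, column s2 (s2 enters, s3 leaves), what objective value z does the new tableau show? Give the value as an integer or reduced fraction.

190/3

Minimum ratio for s2: (34/23)/(30/23) = 17/15.
z changes by −(z-row coeff of s2)·ratio = −(-5/23)·(17/15) = 17/69.
New z = 1451/23 + (17/69) = 190/3.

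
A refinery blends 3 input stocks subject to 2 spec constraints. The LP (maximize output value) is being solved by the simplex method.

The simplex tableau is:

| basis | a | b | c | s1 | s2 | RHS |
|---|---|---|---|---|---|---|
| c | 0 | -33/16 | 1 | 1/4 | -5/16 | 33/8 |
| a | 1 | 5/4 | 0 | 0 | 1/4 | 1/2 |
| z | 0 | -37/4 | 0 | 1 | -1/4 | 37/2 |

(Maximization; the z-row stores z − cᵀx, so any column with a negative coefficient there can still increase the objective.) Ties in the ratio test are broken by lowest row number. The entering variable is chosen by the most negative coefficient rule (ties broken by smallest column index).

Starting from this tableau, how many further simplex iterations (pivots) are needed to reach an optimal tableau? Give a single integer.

pivot: b in, a out → z = 111/5
No improving column remains; optimal.

1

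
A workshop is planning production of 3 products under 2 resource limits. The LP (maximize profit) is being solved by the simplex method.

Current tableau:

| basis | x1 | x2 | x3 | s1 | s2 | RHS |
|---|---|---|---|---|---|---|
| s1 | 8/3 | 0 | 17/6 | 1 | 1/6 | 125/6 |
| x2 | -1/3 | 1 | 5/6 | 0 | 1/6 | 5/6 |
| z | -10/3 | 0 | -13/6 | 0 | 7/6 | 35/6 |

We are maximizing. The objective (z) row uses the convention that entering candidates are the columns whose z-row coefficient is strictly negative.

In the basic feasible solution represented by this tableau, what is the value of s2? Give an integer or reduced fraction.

s2 is nonbasic (not in the basis column), so its value in the current BFS is 0.

0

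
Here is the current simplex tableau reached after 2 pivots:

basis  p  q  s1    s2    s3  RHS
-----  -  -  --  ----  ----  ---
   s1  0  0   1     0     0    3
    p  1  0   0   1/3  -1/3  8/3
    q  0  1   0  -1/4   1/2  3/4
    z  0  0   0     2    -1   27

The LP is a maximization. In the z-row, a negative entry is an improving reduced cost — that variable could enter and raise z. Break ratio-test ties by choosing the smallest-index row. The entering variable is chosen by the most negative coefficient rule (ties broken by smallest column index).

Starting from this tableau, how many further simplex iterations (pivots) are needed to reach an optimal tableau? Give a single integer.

pivot: s3 in, q out → z = 57/2
No improving column remains; optimal.

1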